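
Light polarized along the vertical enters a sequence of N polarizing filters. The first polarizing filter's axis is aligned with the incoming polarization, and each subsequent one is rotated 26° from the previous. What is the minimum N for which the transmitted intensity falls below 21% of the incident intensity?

First polarizer is aligned with the polarization: full transmission.
Each further stage multiplies by cos²(26°) = 0.8078.
After N polarizers: T = 0.8078^(N−1). Require T < 0.21 ⇒ N−1 > ln(0.21)/ln(0.8078) = 7.31, so N−1 ≥ 8 and N = 9.
Check: N=9 gives T = 0.1814 < 0.21; N=8 gives T = 0.2245.

N = 9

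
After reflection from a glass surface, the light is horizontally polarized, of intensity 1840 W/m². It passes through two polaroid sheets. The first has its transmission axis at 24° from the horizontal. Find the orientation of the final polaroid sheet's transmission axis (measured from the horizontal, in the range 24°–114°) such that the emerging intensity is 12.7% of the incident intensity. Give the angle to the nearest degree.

θ ≈ 91°

By Malus's law, I₁ = I₀ cos²(24° − 0°) = I₀ cos²(24°) = 0.8346 I₀.
Need I₂/I₀ = 0.127, so cos²(θ − 24°) = 0.127 / 0.8346 = 0.1522.
θ − 24° = arccos(√0.1522) = 67.0°, giving θ ≈ 24 + 67.0 = 91.0°.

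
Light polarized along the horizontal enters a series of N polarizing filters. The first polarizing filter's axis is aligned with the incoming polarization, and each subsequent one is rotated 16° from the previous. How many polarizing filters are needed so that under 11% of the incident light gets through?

N = 29

First polarizer is aligned with the polarization: full transmission.
Each further stage multiplies by cos²(16°) = 0.924.
After N polarizers: T = 0.924^(N−1). Require T < 0.11 ⇒ N−1 > ln(0.11)/ln(0.924) = 27.93, so N−1 ≥ 28 and N = 29.
Check: N=29 gives T = 0.1094 < 0.11; N=28 gives T = 0.1184.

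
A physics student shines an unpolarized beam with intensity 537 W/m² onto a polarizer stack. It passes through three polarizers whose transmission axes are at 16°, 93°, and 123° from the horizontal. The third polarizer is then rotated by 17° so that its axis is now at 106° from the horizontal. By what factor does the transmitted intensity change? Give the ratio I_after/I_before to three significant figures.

I_new/I_old ≈ 1.27

Before rotation:
Unpolarized light through the first polarizer → I₁ = ½ I₀, now polarized at 16°.
I₂ = I₁ cos²(93° − 16°) = 0.5 I₀ · cos²(77°) = 0.0253 I₀.
I₃ = I₂ cos²(123° − 93°) = 0.0253 I₀ · cos²(30°) = 0.01898 I₀.
After rotation:
Unpolarized light through the first polarizer → I₁ = ½ I₀, now polarized at 16°.
I₂ = I₁ cos²(93° − 16°) = 0.5 I₀ · cos²(77°) = 0.0253 I₀.
I₃ = I₂ cos²(106° − 93°) = 0.0253 I₀ · cos²(13°) = 0.02402 I₀.
Ratio = 0.02402 / 0.01898 = 1.266.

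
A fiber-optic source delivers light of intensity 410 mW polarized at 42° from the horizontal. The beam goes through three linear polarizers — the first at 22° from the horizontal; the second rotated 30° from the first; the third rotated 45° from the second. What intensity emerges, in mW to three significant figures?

I₁ = 410 mW · cos²(20°) = 362 mW.
I₂ = I₁ · cos²(30°) = 362 · 0.75 = 271.5 mW.
I₃ = I₂ · cos²(45°) = 271.5 · 0.5 = 135.8 mW.

I ≈ 136 mW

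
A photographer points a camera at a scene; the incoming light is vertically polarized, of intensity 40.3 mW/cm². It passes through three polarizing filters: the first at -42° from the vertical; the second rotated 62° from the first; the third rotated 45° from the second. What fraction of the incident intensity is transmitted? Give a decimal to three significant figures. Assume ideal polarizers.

By Malus's law, I₁ = 40.3 mW/cm² · cos²(42°) = 22.26 mW/cm².
I₂ = I₁ · cos²(62°) = 22.26 · 0.2204 = 4.905 mW/cm².
I₃ = I₂ · cos²(45°) = 4.905 · 0.5 = 2.453 mW/cm².
Transmitted fraction = 0.06086.

I/I₀ ≈ 0.0609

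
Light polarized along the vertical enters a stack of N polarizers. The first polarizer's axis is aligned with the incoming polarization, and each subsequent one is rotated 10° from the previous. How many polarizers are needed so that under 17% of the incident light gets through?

N = 59

First polarizer is aligned with the polarization: full transmission.
Each further stage multiplies by cos²(10°) = 0.9698.
After N polarizers: T = 0.9698^(N−1). Require T < 0.17 ⇒ N−1 > ln(0.17)/ln(0.9698) = 57.87, so N−1 ≥ 58 and N = 59.
Check: N=59 gives T = 0.1693 < 0.17; N=58 gives T = 0.1746.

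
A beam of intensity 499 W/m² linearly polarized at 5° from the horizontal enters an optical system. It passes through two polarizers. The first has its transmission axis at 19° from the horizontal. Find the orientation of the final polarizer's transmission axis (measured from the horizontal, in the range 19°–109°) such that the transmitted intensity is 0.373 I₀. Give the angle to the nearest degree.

θ ≈ 70°

I₁ = I₀ cos²(19° − 5°) = I₀ cos²(14°) = 0.9415 I₀.
Need I₂/I₀ = 0.373, so cos²(θ − 19°) = 0.373 / 0.9415 = 0.3962.
θ − 19° = arccos(√0.3962) = 51.0°, giving θ ≈ 19 + 51.0 = 70.0°.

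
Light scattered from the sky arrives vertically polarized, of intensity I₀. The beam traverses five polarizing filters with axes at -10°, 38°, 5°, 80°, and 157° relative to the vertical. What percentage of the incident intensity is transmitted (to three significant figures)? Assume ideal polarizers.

≈ 0.104%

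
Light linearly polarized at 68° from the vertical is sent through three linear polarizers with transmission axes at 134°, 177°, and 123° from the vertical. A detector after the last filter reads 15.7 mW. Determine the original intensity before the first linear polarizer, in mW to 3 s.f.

I₁ = I₀ cos²(134° − 68°) = I₀ cos²(66°) = 0.1654 I₀.
I₂ = I₁ cos²(177° − 134°) = 0.1654 I₀ · cos²(43°) = 0.08849 I₀.
I₃ = I₂ cos²(123° − 177°) = 0.08849 I₀ · cos²(54°) = 0.03057 I₀.
So 15.7 mW = 0.03057 I₀, giving I₀ = 15.7/0.03057 = 513.5 mW.

I₀ ≈ 514 mW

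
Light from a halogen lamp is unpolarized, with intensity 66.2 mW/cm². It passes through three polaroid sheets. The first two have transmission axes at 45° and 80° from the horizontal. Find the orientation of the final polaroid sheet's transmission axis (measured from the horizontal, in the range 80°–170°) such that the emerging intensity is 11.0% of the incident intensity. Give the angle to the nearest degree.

Unpolarized light through the first polarizer → I₁ = ½ I₀, now polarized at 45°.
I₂ = I₁ cos²(80° − 45°) = 0.5 I₀ · cos²(35°) = 0.3355 I₀.
Need I₃/I₀ = 0.11, so cos²(θ − 80°) = 0.11 / 0.3355 = 0.3279.
θ − 80° = arccos(√0.3279) = 55.1°, giving θ ≈ 80 + 55.1 = 135.1°.

θ ≈ 135°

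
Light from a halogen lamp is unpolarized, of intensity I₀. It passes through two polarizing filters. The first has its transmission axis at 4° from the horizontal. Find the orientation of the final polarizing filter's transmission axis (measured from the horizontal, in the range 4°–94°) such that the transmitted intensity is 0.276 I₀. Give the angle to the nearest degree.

θ ≈ 46°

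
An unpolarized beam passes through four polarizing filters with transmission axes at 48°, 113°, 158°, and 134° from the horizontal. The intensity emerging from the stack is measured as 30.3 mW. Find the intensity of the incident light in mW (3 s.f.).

Unpolarized light through the first polarizer → I₁ = ½ I₀, now polarized at 48°.
I₂ = I₁ cos²(113° − 48°) = 0.5 I₀ · cos²(65°) = 0.0893 I₀.
I₃ = I₂ cos²(158° − 113°) = 0.0893 I₀ · cos²(45°) = 0.04465 I₀.
I₄ = I₃ cos²(134° − 158°) = 0.04465 I₀ · cos²(24°) = 0.03726 I₀.
So 30.3 mW = 0.03726 I₀, giving I₀ = 30.3/0.03726 = 813.1 mW.

I₀ ≈ 813 mW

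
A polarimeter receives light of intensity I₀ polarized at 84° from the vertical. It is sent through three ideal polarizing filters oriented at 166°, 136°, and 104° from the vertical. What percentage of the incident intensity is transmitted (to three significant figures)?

≈ 1.04%

By Malus's law, I₁ = I₀ cos²(166° − 84°) = I₀ cos²(82°) = 0.01937 I₀.
I₂ = I₁ cos²(136° − 166°) = 0.01937 I₀ · cos²(30°) = 0.01453 I₀.
I₃ = I₂ cos²(104° − 136°) = 0.01453 I₀ · cos²(32°) = 0.01045 I₀.
That is 1.045% of the incident intensity.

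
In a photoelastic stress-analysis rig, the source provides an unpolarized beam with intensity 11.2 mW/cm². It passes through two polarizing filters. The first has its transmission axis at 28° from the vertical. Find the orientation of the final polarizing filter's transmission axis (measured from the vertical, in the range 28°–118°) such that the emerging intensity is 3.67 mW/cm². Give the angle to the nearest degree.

θ ≈ 64°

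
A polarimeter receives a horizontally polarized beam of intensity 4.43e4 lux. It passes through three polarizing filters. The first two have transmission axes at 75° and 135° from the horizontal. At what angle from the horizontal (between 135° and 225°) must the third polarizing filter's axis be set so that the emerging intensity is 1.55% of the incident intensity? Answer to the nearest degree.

I₁ = I₀ cos²(75° − 0°) = I₀ cos²(75°) = 0.06699 I₀.
I₂ = I₁ cos²(135° − 75°) = 0.06699 I₀ · cos²(60°) = 0.01675 I₀.
Need I₃/I₀ = 0.0155, so cos²(θ − 135°) = 0.0155 / 0.01675 = 0.9255.
θ − 135° = arccos(√0.9255) = 15.8°, giving θ ≈ 135 + 15.8 = 150.8°.

θ ≈ 151°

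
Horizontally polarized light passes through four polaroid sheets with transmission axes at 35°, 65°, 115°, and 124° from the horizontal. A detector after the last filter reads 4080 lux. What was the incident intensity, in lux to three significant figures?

I₀ ≈ 2.01e4 lux

I₁ = I₀ cos²(35° − 0°) = I₀ cos²(35°) = 0.671 I₀.
I₂ = I₁ cos²(65° − 35°) = 0.671 I₀ · cos²(30°) = 0.5033 I₀.
I₃ = I₂ cos²(115° − 65°) = 0.5033 I₀ · cos²(50°) = 0.2079 I₀.
I₄ = I₃ cos²(124° − 115°) = 0.2079 I₀ · cos²(9°) = 0.2028 I₀.
So 4080 lux = 0.2028 I₀, giving I₀ = 4080/0.2028 = 2.011e+04 lux.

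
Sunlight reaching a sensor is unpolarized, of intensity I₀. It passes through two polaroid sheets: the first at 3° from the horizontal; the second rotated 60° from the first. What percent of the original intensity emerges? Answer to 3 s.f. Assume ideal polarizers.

≈ 12.5%

Unpolarized light through the first polarizer → I₁ = ½ I₀, now polarized at 3°.
I₂ = I₁ cos²(60°) = 0.5 · 0.25 I₀ = 0.125 I₀.
That is 12.5% of the incident intensity.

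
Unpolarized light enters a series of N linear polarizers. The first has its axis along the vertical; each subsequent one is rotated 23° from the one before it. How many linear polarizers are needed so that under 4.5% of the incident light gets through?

N = 16

First polarizer halves the unpolarized light: factor 1/2.
Each further stage multiplies by cos²(23°) = 0.8473.
After N polarizers: T = 0.5·0.8473^(N−1). Require T < 0.045 ⇒ N−1 > ln(0.045/0.5)/ln(0.8473) = 14.53, so N−1 ≥ 15 and N = 16.
Check: N=16 gives T = 0.04166 < 0.045; N=15 gives T = 0.04917.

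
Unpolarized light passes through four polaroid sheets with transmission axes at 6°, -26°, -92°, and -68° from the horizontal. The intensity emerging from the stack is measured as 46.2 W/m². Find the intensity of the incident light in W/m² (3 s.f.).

Unpolarized light through the first polarizer → I₁ = ½ I₀, now polarized at 6°.
I₂ = I₁ cos²(-26° − 6°) = 0.5 I₀ · cos²(32°) = 0.3596 I₀.
I₃ = I₂ cos²(-92° + 26°) = 0.3596 I₀ · cos²(66°) = 0.05949 I₀.
I₄ = I₃ cos²(-68° + 92°) = 0.05949 I₀ · cos²(24°) = 0.04965 I₀.
So 46.2 W/m² = 0.04965 I₀, giving I₀ = 46.2/0.04965 = 930.6 W/m².

I₀ ≈ 931 W/m²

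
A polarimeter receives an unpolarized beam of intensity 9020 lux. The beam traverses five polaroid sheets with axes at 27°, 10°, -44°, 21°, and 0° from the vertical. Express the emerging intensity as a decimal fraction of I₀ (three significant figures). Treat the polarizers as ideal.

Unpolarized light through the first polarizer → I₁ = 9020 lux/2 = 4510 lux, polarized at 27°.
I₂ = I₁ · cos²(17°) = 4510 · 0.9145 = 4124 lux.
I₃ = I₂ · cos²(54°) = 4124 · 0.3455 = 1425 lux.
I₄ = I₃ · cos²(65°) = 1425 · 0.1786 = 254.5 lux.
I₅ = I₄ · cos²(21°) = 254.5 · 0.8716 = 221.8 lux.
Transmitted fraction = 0.02459.

I/I₀ ≈ 0.0246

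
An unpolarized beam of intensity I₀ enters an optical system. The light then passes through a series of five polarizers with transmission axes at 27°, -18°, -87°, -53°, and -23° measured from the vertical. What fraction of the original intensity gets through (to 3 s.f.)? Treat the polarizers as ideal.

Unpolarized light through the first polarizer → I₁ = ½ I₀, now polarized at 27°.
I₂ = I₁ cos²(-18° − 27°) = 0.5 I₀ · cos²(45°) = 0.25 I₀.
I₃ = I₂ cos²(-87° + 18°) = 0.25 I₀ · cos²(69°) = 0.03211 I₀.
I₄ = I₃ cos²(-53° + 87°) = 0.03211 I₀ · cos²(34°) = 0.02207 I₀.
I₅ = I₄ cos²(-23° + 53°) = 0.02207 I₀ · cos²(30°) = 0.01655 I₀.
Transmitted fraction = 0.01655.

≈ 0.0166 I₀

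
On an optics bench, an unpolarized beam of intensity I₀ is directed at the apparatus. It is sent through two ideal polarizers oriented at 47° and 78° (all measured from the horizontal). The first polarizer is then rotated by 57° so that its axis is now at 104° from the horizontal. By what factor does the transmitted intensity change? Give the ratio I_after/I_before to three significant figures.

Before rotation:
Unpolarized light through the first polarizer → I₁ = ½ I₀, now polarized at 47°.
I₂ = I₁ cos²(78° − 47°) = 0.5 I₀ · cos²(31°) = 0.3674 I₀.
After rotation:
Unpolarized light through the first polarizer → I₁ = ½ I₀, now polarized at 104°.
I₂ = I₁ cos²(78° − 104°) = 0.5 I₀ · cos²(26°) = 0.4039 I₀.
Ratio = 0.4039 / 0.3674 = 1.099.

I_new/I_old ≈ 1.10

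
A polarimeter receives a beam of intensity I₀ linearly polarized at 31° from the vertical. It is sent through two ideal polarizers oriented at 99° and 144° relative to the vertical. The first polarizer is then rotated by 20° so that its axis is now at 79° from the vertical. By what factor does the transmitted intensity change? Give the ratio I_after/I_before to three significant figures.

I_new/I_old ≈ 1.14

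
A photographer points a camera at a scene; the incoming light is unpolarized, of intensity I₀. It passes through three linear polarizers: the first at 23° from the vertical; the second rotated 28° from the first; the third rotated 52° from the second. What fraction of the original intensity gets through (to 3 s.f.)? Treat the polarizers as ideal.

≈ 0.148 I₀

Unpolarized light through the first polarizer → I₁ = ½ I₀, now polarized at 23°.
I₂ = I₁ cos²(28°) = 0.5 · 0.7796 I₀ = 0.3898 I₀.
I₃ = I₂ cos²(52°) = 0.3898 · 0.379 I₀ = 0.1477 I₀.
Transmitted fraction = 0.1477.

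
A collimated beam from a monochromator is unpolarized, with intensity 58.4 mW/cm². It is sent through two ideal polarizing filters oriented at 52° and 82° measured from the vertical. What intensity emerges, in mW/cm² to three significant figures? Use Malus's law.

Unpolarized light through the first polarizer → I₁ = 58.4 mW/cm²/2 = 29.2 mW/cm², polarized at 52°.
I₂ = I₁ · cos²(30°) = 29.2 · 0.75 = 21.9 mW/cm².

I ≈ 21.9 mW/cm²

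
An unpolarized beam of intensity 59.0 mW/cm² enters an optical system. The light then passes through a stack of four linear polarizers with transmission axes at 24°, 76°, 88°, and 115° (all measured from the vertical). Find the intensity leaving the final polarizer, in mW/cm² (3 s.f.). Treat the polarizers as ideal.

I ≈ 8.49 mW/cm²

Unpolarized light through the first polarizer → I₁ = 59.0 mW/cm²/2 = 29.5 mW/cm², polarized at 24°.
I₂ = I₁ · cos²(52°) = 29.5 · 0.379 = 11.18 mW/cm².
I₃ = I₂ · cos²(12°) = 11.18 · 0.9568 = 10.7 mW/cm².
I₄ = I₃ · cos²(27°) = 10.7 · 0.7939 = 8.493 mW/cm².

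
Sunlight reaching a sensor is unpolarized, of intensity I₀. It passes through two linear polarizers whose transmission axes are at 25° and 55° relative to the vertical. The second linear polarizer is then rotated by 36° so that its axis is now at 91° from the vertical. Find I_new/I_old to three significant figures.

Before rotation:
Unpolarized light through the first polarizer → I₁ = ½ I₀, now polarized at 25°.
I₂ = I₁ cos²(55° − 25°) = 0.5 I₀ · cos²(30°) = 0.375 I₀.
After rotation:
Unpolarized light through the first polarizer → I₁ = ½ I₀, now polarized at 25°.
I₂ = I₁ cos²(91° − 25°) = 0.5 I₀ · cos²(66°) = 0.08272 I₀.
Ratio = 0.08272 / 0.375 = 0.2206.

I_new/I_old ≈ 0.221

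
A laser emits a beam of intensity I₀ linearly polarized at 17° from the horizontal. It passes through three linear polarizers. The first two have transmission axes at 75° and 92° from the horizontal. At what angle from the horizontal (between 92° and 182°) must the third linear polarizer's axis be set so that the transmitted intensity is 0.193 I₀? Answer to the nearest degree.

θ ≈ 122°

I₁ = I₀ cos²(75° − 17°) = I₀ cos²(58°) = 0.2808 I₀.
I₂ = I₁ cos²(92° − 75°) = 0.2808 I₀ · cos²(17°) = 0.2568 I₀.
Need I₃/I₀ = 0.193, so cos²(θ − 92°) = 0.193 / 0.2568 = 0.7515.
θ − 92° = arccos(√0.7515) = 29.9°, giving θ ≈ 92 + 29.9 = 121.9°.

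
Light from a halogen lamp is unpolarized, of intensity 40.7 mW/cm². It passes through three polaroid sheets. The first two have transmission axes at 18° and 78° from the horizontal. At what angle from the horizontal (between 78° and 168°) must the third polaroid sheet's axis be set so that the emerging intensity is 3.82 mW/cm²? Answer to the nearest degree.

θ ≈ 108°

Unpolarized light through the first polarizer → I₁ = ½ I₀, now polarized at 18°.
I₂ = I₁ cos²(78° − 18°) = 0.5 I₀ · cos²(60°) = 0.125 I₀.
Target fraction: 3.82 / 40.7 mW/cm² = 0.09386 of I₀.
Need I₃/I₀ = 0.09386, so cos²(θ − 78°) = 0.09386 / 0.125 = 0.7509.
θ − 78° = arccos(√0.7509) = 29.9°, giving θ ≈ 78 + 29.9 = 107.9°.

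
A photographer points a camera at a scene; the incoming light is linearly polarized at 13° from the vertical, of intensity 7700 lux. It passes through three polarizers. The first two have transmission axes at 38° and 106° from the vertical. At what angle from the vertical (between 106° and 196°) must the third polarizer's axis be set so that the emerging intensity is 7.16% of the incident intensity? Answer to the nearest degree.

I₁ = I₀ cos²(38° − 13°) = I₀ cos²(25°) = 0.8214 I₀.
I₂ = I₁ cos²(106° − 38°) = 0.8214 I₀ · cos²(68°) = 0.1153 I₀.
Need I₃/I₀ = 0.0716, so cos²(θ − 106°) = 0.0716 / 0.1153 = 0.6212.
θ − 106° = arccos(√0.6212) = 38.0°, giving θ ≈ 106 + 38.0 = 144.0°.

θ ≈ 144°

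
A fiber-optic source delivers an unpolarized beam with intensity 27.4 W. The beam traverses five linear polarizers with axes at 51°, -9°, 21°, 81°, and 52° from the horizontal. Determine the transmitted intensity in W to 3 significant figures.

Unpolarized light through the first polarizer → I₁ = 27.4 W/2 = 13.7 W, polarized at 51°.
I₂ = I₁ · cos²(60°) = 13.7 · 0.25 = 3.425 W.
I₃ = I₂ · cos²(30°) = 3.425 · 0.75 = 2.569 W.
I₄ = I₃ · cos²(60°) = 2.569 · 0.25 = 0.6422 W.
I₅ = I₄ · cos²(29°) = 0.6422 · 0.765 = 0.4912 W.

I ≈ 0.491 W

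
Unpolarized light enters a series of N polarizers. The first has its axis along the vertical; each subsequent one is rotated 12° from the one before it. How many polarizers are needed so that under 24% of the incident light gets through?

N = 18

First polarizer halves the unpolarized light: factor 1/2.
Each further stage multiplies by cos²(12°) = 0.9568.
After N polarizers: T = 0.5·0.9568^(N−1). Require T < 0.24 ⇒ N−1 > ln(0.24/0.5)/ln(0.9568) = 16.61, so N−1 ≥ 17 and N = 18.
Check: N=18 gives T = 0.2359 < 0.24; N=17 gives T = 0.2466.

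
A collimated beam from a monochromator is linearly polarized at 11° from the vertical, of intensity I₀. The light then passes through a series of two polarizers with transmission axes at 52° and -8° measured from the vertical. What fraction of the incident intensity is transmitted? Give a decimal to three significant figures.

≈ 0.142 I₀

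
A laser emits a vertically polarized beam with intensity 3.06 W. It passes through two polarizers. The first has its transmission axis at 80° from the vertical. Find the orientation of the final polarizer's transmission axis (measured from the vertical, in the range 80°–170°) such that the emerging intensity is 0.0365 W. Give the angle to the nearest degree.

I₁ = I₀ cos²(80° − 0°) = I₀ cos²(80°) = 0.03015 I₀.
Target fraction: 0.0365 / 3.06 W = 0.01193 of I₀.
Need I₂/I₀ = 0.01193, so cos²(θ − 80°) = 0.01193 / 0.03015 = 0.3956.
θ − 80° = arccos(√0.3956) = 51.0°, giving θ ≈ 80 + 51.0 = 131.0°.

θ ≈ 131°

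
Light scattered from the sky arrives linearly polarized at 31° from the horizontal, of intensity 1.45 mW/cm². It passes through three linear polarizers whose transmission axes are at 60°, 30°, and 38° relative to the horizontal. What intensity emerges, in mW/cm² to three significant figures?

By Malus's law, I₁ = 1.45 mW/cm² · cos²(29°) = 1.109 mW/cm².
I₂ = I₁ · cos²(30°) = 1.109 · 0.75 = 0.8319 mW/cm².
I₃ = I₂ · cos²(8°) = 0.8319 · 0.9806 = 0.8158 mW/cm².

I ≈ 0.816 mW/cm²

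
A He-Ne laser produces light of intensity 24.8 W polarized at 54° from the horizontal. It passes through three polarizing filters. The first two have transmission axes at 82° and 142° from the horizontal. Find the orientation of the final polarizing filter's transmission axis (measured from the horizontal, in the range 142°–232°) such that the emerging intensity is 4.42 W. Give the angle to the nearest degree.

I₁ = I₀ cos²(82° − 54°) = I₀ cos²(28°) = 0.7796 I₀.
I₂ = I₁ cos²(142° − 82°) = 0.7796 I₀ · cos²(60°) = 0.1949 I₀.
Target fraction: 4.42 / 24.8 W = 0.1782 of I₀.
Need I₃/I₀ = 0.1782, so cos²(θ − 142°) = 0.1782 / 0.1949 = 0.9145.
θ − 142° = arccos(√0.9145) = 17.0°, giving θ ≈ 142 + 17.0 = 159.0°.

θ ≈ 159°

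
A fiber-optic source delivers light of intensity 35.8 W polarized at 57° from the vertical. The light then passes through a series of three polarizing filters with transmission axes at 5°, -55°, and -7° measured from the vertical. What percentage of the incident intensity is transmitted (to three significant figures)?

I₁ = 35.8 W · cos²(52°) = 13.57 W.
I₂ = I₁ · cos²(60°) = 13.57 · 0.25 = 3.392 W.
I₃ = I₂ · cos²(48°) = 3.392 · 0.4477 = 1.519 W.
That is 4.243% of the incident intensity.

≈ 4.24%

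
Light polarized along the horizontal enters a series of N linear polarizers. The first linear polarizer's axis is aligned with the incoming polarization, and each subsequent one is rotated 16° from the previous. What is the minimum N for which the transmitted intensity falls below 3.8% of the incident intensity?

N = 43

First polarizer is aligned with the polarization: full transmission.
Each further stage multiplies by cos²(16°) = 0.924.
After N polarizers: T = 0.924^(N−1). Require T < 0.038 ⇒ N−1 > ln(0.038)/ln(0.924) = 41.39, so N−1 ≥ 42 and N = 43.
Check: N=43 gives T = 0.0362 < 0.038; N=42 gives T = 0.03918.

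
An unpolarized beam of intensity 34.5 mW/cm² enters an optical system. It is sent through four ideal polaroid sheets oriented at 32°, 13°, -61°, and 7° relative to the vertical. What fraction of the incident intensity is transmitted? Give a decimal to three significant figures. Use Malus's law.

I/I₀ ≈ 0.00477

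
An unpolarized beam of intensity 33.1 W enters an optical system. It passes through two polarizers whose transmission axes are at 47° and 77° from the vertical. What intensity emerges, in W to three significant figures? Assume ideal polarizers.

I ≈ 12.4 W

Unpolarized light through the first polarizer → I₁ = 33.1 W/2 = 16.55 W, polarized at 47°.
I₂ = I₁ · cos²(30°) = 16.55 · 0.75 = 12.41 W.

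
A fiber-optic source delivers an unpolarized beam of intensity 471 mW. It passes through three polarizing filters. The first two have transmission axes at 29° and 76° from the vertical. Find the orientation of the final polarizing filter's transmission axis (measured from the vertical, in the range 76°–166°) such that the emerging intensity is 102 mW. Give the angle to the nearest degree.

Unpolarized light through the first polarizer → I₁ = ½ I₀, now polarized at 29°.
I₂ = I₁ cos²(76° − 29°) = 0.5 I₀ · cos²(47°) = 0.2326 I₀.
Target fraction: 102 / 471 mW = 0.2166 of I₀.
Need I₃/I₀ = 0.2166, so cos²(θ − 76°) = 0.2166 / 0.2326 = 0.9312.
θ − 76° = arccos(√0.9312) = 15.2°, giving θ ≈ 76 + 15.2 = 91.2°.

θ ≈ 91°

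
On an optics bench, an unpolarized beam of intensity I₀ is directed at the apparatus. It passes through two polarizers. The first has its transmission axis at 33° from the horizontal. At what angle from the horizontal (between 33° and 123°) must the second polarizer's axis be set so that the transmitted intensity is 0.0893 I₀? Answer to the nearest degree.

Unpolarized light through the first polarizer → I₁ = ½ I₀, now polarized at 33°.
Need I₂/I₀ = 0.0893, so cos²(θ − 33°) = 0.0893 / 0.5 = 0.1786.
θ − 33° = arccos(√0.1786) = 65.0°, giving θ ≈ 33 + 65.0 = 98.0°.

θ ≈ 98°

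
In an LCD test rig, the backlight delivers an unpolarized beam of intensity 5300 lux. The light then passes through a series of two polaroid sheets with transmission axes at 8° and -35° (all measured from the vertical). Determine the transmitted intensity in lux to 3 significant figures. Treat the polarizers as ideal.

Unpolarized light through the first polarizer → I₁ = 5300 lux/2 = 2650 lux, polarized at 8°.
I₂ = I₁ · cos²(43°) = 2650 · 0.5349 = 1417 lux.

I ≈ 1420 lux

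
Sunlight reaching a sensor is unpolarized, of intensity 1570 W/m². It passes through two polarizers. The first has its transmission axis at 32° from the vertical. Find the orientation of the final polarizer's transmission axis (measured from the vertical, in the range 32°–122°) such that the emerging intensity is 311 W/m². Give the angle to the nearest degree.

θ ≈ 83°

Unpolarized light through the first polarizer → I₁ = ½ I₀, now polarized at 32°.
Target fraction: 311 / 1570 W/m² = 0.1981 of I₀.
Need I₂/I₀ = 0.1981, so cos²(θ − 32°) = 0.1981 / 0.5 = 0.3962.
θ − 32° = arccos(√0.3962) = 51.0°, giving θ ≈ 32 + 51.0 = 83.0°.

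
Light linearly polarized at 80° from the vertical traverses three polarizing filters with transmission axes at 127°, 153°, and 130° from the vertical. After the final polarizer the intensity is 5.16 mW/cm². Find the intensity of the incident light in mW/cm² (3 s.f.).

I₀ ≈ 16.2 mW/cm²

By Malus's law, I₁ = I₀ cos²(127° − 80°) = I₀ cos²(47°) = 0.4651 I₀.
I₂ = I₁ cos²(153° − 127°) = 0.4651 I₀ · cos²(26°) = 0.3757 I₀.
I₃ = I₂ cos²(130° − 153°) = 0.3757 I₀ · cos²(23°) = 0.3184 I₀.
So 5.16 mW/cm² = 0.3184 I₀, giving I₀ = 5.16/0.3184 = 16.21 mW/cm².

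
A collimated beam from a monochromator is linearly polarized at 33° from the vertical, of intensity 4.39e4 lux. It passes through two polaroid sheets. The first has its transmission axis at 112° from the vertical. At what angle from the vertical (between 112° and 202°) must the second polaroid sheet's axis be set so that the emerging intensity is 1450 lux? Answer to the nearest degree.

θ ≈ 130°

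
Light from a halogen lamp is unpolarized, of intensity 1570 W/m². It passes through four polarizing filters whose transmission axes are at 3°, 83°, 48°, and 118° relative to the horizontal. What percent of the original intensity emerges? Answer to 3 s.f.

≈ 0.118%

Unpolarized light through the first polarizer → I₁ = 1570 W/m²/2 = 785 W/m², polarized at 3°.
I₂ = I₁ · cos²(80°) = 785 · 0.03015 = 23.67 W/m².
I₃ = I₂ · cos²(35°) = 23.67 · 0.671 = 15.88 W/m².
I₄ = I₃ · cos²(70°) = 15.88 · 0.117 = 1.858 W/m².
That is 0.1183% of the incident intensity.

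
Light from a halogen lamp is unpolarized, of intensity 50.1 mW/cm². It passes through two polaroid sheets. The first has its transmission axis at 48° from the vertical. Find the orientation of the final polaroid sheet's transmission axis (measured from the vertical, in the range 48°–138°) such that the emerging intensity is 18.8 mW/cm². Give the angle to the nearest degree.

θ ≈ 78°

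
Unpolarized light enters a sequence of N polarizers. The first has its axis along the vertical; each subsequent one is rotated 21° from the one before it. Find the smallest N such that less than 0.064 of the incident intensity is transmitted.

First polarizer halves the unpolarized light: factor 1/2.
Each further stage multiplies by cos²(21°) = 0.8716.
After N polarizers: T = 0.5·0.8716^(N−1). Require T < 0.064 ⇒ N−1 > ln(0.064/0.5)/ln(0.8716) = 14.96, so N−1 ≥ 15 and N = 16.
Check: N=16 gives T = 0.06361 < 0.064; N=15 gives T = 0.07298.

N = 16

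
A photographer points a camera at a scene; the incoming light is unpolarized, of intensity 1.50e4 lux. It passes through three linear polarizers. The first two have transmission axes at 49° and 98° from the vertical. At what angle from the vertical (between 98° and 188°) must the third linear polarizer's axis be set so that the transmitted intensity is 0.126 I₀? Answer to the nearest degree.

Unpolarized light through the first polarizer → I₁ = ½ I₀, now polarized at 49°.
I₂ = I₁ cos²(98° − 49°) = 0.5 I₀ · cos²(49°) = 0.2152 I₀.
Need I₃/I₀ = 0.126, so cos²(θ − 98°) = 0.126 / 0.2152 = 0.5855.
θ − 98° = arccos(√0.5855) = 40.1°, giving θ ≈ 98 + 40.1 = 138.1°.

θ ≈ 138°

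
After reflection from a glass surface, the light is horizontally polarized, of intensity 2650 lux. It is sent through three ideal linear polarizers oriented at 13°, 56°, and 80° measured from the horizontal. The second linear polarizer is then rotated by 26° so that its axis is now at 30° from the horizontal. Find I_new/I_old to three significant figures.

I_new/I_old ≈ 0.846

Before rotation:
By Malus's law, I₁ = I₀ cos²(13° − 0°) = I₀ cos²(13°) = 0.9494 I₀.
I₂ = I₁ cos²(56° − 13°) = 0.9494 I₀ · cos²(43°) = 0.5078 I₀.
I₃ = I₂ cos²(80° − 56°) = 0.5078 I₀ · cos²(24°) = 0.4238 I₀.
After rotation:
I₁ = I₀ cos²(13° − 0°) = I₀ cos²(13°) = 0.9494 I₀.
I₂ = I₁ cos²(30° − 13°) = 0.9494 I₀ · cos²(17°) = 0.8682 I₀.
I₃ = I₂ cos²(80° − 30°) = 0.8682 I₀ · cos²(50°) = 0.3587 I₀.
Ratio = 0.3587 / 0.4238 = 0.8465.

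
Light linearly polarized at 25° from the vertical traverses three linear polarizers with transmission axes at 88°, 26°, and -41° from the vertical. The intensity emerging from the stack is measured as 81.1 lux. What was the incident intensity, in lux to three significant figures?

I₀ ≈ 1.17e4 lux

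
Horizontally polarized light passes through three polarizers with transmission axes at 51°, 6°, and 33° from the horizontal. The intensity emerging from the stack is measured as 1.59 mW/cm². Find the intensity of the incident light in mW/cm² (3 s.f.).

I₁ = I₀ cos²(51° − 0°) = I₀ cos²(51°) = 0.396 I₀.
I₂ = I₁ cos²(6° − 51°) = 0.396 I₀ · cos²(45°) = 0.198 I₀.
I₃ = I₂ cos²(33° − 6°) = 0.198 I₀ · cos²(27°) = 0.1572 I₀.
So 1.59 mW/cm² = 0.1572 I₀, giving I₀ = 1.59/0.1572 = 10.11 mW/cm².

I₀ ≈ 10.1 mW/cm²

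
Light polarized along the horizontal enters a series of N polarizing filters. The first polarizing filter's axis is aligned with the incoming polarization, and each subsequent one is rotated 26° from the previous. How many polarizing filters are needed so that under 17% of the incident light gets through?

First polarizer is aligned with the polarization: full transmission.
Each further stage multiplies by cos²(26°) = 0.8078.
After N polarizers: T = 0.8078^(N−1). Require T < 0.17 ⇒ N−1 > ln(0.17)/ln(0.8078) = 8.30, so N−1 ≥ 9 and N = 10.
Check: N=10 gives T = 0.1465 < 0.17; N=9 gives T = 0.1814.

N = 10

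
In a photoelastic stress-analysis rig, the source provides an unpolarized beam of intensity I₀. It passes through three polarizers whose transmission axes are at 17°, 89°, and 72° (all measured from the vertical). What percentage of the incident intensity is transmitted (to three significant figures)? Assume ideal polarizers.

≈ 4.37%

Unpolarized light through the first polarizer → I₁ = ½ I₀, now polarized at 17°.
I₂ = I₁ cos²(89° − 17°) = 0.5 I₀ · cos²(72°) = 0.04775 I₀.
I₃ = I₂ cos²(72° − 89°) = 0.04775 I₀ · cos²(17°) = 0.04366 I₀.
That is 4.366% of the incident intensity.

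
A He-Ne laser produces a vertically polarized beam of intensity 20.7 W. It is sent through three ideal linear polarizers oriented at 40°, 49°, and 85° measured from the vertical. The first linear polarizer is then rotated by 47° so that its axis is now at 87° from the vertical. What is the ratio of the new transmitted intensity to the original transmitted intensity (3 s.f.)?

I_new/I_old ≈ 0.00297

Before rotation:
By Malus's law, I₁ = I₀ cos²(40° − 0°) = I₀ cos²(40°) = 0.5868 I₀.
I₂ = I₁ cos²(49° − 40°) = 0.5868 I₀ · cos²(9°) = 0.5725 I₀.
I₃ = I₂ cos²(85° − 49°) = 0.5725 I₀ · cos²(36°) = 0.3747 I₀.
After rotation:
I₁ = I₀ cos²(87° − 0°) = I₀ cos²(87°) = 0.002739 I₀.
I₂ = I₁ cos²(49° − 87°) = 0.002739 I₀ · cos²(38°) = 0.001701 I₀.
I₃ = I₂ cos²(85° − 49°) = 0.001701 I₀ · cos²(36°) = 0.001113 I₀.
Ratio = 0.001113 / 0.3747 = 0.002971.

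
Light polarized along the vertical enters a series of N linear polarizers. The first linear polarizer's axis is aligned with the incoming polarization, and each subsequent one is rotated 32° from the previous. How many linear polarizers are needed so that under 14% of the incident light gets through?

N = 7

First polarizer is aligned with the polarization: full transmission.
Each further stage multiplies by cos²(32°) = 0.7192.
After N polarizers: T = 0.7192^(N−1). Require T < 0.14 ⇒ N−1 > ln(0.14)/ln(0.7192) = 5.96, so N−1 ≥ 6 and N = 7.
Check: N=7 gives T = 0.1384 < 0.14; N=6 gives T = 0.1924.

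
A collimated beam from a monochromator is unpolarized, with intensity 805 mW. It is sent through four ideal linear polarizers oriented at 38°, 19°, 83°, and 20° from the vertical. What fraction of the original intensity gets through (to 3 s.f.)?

Unpolarized light through the first polarizer → I₁ = 805 mW/2 = 402.5 mW, polarized at 38°.
I₂ = I₁ · cos²(19°) = 402.5 · 0.894 = 359.8 mW.
I₃ = I₂ · cos²(64°) = 359.8 · 0.1922 = 69.15 mW.
I₄ = I₃ · cos²(63°) = 69.15 · 0.2061 = 14.25 mW.
Transmitted fraction = 0.0177.

I/I₀ ≈ 0.0177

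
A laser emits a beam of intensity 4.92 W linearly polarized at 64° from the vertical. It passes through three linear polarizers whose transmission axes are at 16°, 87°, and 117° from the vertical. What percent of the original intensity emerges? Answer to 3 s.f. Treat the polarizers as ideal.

≈ 3.56%

I₁ = 4.92 W · cos²(48°) = 2.203 W.
I₂ = I₁ · cos²(71°) = 2.203 · 0.106 = 0.2335 W.
I₃ = I₂ · cos²(30°) = 0.2335 · 0.75 = 0.1751 W.
That is 3.559% of the incident intensity.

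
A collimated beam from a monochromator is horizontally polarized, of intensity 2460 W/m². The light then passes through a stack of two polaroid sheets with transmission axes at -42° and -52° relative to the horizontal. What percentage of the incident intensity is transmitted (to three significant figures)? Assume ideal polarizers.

I₁ = 2460 W/m² · cos²(42°) = 1359 W/m².
I₂ = I₁ · cos²(10°) = 1359 · 0.9698 = 1318 W/m².
That is 53.56% of the incident intensity.

≈ 53.6%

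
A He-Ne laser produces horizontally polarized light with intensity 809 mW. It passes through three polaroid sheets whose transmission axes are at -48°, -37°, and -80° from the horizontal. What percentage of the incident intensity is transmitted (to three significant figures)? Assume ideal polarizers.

≈ 23.1%

By Malus's law, I₁ = 809 mW · cos²(48°) = 362.2 mW.
I₂ = I₁ · cos²(11°) = 362.2 · 0.9636 = 349 mW.
I₃ = I₂ · cos²(43°) = 349 · 0.5349 = 186.7 mW.
That is 23.08% of the incident intensity.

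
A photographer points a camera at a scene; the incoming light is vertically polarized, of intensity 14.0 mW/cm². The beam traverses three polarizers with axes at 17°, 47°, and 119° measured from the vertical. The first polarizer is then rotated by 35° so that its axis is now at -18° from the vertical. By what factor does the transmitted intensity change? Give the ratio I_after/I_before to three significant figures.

I_new/I_old ≈ 0.236

Before rotation:
I₁ = I₀ cos²(17° − 0°) = I₀ cos²(17°) = 0.9145 I₀.
I₂ = I₁ cos²(47° − 17°) = 0.9145 I₀ · cos²(30°) = 0.6859 I₀.
I₃ = I₂ cos²(119° − 47°) = 0.6859 I₀ · cos²(72°) = 0.0655 I₀.
After rotation:
I₁ = I₀ cos²(-18° − 0°) = I₀ cos²(18°) = 0.9045 I₀.
I₂ = I₁ cos²(47° + 18°) = 0.9045 I₀ · cos²(65°) = 0.1616 I₀.
I₃ = I₂ cos²(119° − 47°) = 0.1616 I₀ · cos²(72°) = 0.01543 I₀.
Ratio = 0.01543 / 0.0655 = 0.2355.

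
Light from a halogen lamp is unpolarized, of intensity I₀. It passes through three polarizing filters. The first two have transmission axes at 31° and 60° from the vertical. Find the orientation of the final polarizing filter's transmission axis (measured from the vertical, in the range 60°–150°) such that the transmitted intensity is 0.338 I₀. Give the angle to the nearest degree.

θ ≈ 80°

Unpolarized light through the first polarizer → I₁ = ½ I₀, now polarized at 31°.
I₂ = I₁ cos²(60° − 31°) = 0.5 I₀ · cos²(29°) = 0.3825 I₀.
Need I₃/I₀ = 0.338, so cos²(θ − 60°) = 0.338 / 0.3825 = 0.8837.
θ − 60° = arccos(√0.8837) = 19.9°, giving θ ≈ 60 + 19.9 = 79.9°.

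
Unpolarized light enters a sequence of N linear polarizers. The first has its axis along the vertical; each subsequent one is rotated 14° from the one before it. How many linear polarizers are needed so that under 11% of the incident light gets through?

First polarizer halves the unpolarized light: factor 1/2.
Each further stage multiplies by cos²(14°) = 0.9415.
After N polarizers: T = 0.5·0.9415^(N−1). Require T < 0.11 ⇒ N−1 > ln(0.11/0.5)/ln(0.9415) = 25.11, so N−1 ≥ 26 and N = 27.
Check: N=27 gives T = 0.1042 < 0.11; N=26 gives T = 0.1107.

N = 27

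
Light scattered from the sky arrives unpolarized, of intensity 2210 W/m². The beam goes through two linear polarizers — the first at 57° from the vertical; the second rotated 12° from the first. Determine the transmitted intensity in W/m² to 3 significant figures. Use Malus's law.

I ≈ 1060 W/m²

Unpolarized light through the first polarizer → I₁ = 2210 W/m²/2 = 1105 W/m², polarized at 57°.
I₂ = I₁ · cos²(12°) = 1105 · 0.9568 = 1057 W/m².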